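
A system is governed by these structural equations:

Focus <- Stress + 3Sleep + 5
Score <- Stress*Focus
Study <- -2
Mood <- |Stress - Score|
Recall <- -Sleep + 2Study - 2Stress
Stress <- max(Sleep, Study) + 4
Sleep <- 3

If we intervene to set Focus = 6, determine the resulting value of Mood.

Under do(Focus=6), the mechanism Focus <- Stress + 3Sleep + 5 is discarded; Focus is fixed at 6.
Stress = max(Sleep, Study) + 4  [with Sleep=3, Study=-2]  = 7
Score = Stress*Focus  [with Stress=7, Focus=6]  = 42
Mood = |Stress - Score|  [with Stress=7, Score=42]  = 35

35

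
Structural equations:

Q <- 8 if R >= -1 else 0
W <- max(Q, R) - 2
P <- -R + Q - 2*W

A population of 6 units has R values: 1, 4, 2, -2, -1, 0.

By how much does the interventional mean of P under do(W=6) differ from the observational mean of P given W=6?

Under do(W=6), W's equation is replaced by W=6 for every unit. Per-unit P: -5, -8, -6, -10, -3, -4. Mean = -6.
Observing W=6 restricts to units where W's equation naturally yields 6: R ∈ {1, 4, 2, -1, 0}. In that subpopulation P = -5, -8, -6, -3, -4, mean -5.2.
Difference = -6 − (-5.2) = -0.8.

-0.8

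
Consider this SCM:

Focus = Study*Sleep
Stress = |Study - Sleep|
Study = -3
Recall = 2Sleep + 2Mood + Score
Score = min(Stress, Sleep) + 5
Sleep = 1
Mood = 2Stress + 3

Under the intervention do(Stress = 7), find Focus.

The intervention breaks the incoming arrows to Stress: Stress = |Study - Sleep| no longer applies, and Stress = 7.
Focus is not downstream of the intervention, so its value is determined by the original equations.
Focus = Study*Sleep  [with Study=-3, Sleep=1]  = -3

-3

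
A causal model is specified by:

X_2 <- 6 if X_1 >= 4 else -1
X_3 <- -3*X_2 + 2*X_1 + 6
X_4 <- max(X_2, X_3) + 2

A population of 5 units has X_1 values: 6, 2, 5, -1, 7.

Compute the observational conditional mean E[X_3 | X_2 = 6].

0

E[X_3|X_2=6] averages over only the 3 units with X_2=6 (X_1 = 6, 5, 7): X_3 = 0, -2, 2, mean 0.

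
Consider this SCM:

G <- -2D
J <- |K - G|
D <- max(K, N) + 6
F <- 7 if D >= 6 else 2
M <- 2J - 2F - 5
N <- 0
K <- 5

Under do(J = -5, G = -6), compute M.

-29

Setting J = -5, G = -6 by intervention discards those variables' equations.
D = max(K, N) + 6  [with K=5, N=0]  = 11
F = 7 if D >= 6 else 2  [with D=11]  = 7
M = 2J - 2F - 5  [with J=-5, F=7]  = -29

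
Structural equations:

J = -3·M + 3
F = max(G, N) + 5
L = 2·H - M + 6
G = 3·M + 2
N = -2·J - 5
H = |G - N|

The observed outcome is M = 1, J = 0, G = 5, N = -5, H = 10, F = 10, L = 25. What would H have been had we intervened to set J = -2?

do(J=-2) replaces the equation J = -3·M + 3 with the constant J = -2.
G = 3·M + 2  [with M=1]  = 5
N = -2·J - 5  [with J=-2]  = -1
H = |G - N|  [with G=5, N=-1]  = 6

6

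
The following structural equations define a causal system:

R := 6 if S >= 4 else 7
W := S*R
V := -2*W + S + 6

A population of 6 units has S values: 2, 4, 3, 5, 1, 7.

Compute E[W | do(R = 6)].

22

The intervention sets R=6 in all 6 units regardless of S. Recomputing W per unit gives 12, 24, 18, 30, 6, 42; average 22.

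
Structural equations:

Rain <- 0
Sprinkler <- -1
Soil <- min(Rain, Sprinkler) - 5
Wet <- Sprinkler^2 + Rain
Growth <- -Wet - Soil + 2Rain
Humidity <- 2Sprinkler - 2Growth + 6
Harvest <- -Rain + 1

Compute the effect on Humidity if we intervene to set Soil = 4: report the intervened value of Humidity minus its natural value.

The intervention breaks the incoming arrows to Soil: Soil <- min(Rain, Sprinkler) - 5 no longer applies, and Soil = 4.
Wet = Sprinkler^2 + Rain  [with Sprinkler=-1, Rain=0]  = 1
Growth = -Wet - Soil + 2Rain  [with Wet=1, Soil=4, Rain=0]  = -5
Humidity = 2Sprinkler - 2Growth + 6  [with Sprinkler=-1, Growth=-5]  = 14
Without intervention: Soil = min(Rain, Sprinkler) - 5  [with Rain=0, Sprinkler=-1]  = -6; Wet = Sprinkler^2 + Rain  [with Sprinkler=-1, Rain=0]  = 1; Growth = -Wet - Soil + 2Rain  [with Wet=1, Soil=-6, Rain=0]  = 5; Humidity = 2Sprinkler - 2Growth + 6  [with Sprinkler=-1, Growth=5]  = -6.
Change = 14 − (-6) = 20.

20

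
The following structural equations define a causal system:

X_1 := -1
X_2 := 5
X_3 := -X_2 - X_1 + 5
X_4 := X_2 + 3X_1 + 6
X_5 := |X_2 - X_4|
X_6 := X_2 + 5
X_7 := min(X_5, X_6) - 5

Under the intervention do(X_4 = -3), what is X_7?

3

The intervention breaks the incoming arrows to X_4: X_4 := X_2 + 3X_1 + 6 no longer applies, and X_4 = -3.
X_5 = |X_2 - X_4|  [with X_2=5, X_4=-3]  = 8
X_6 = X_2 + 5  [with X_2=5]  = 10
X_7 = min(X_5, X_6) - 5  [with X_5=8, X_6=10]  = 3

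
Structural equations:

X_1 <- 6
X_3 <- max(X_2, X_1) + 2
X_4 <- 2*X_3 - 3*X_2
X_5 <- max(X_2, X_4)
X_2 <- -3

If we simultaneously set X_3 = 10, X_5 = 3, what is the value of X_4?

The joint intervention fixes X_3 = 10, X_5 = 3, removing each variable's own equation.
X_4 = 2*X_3 - 3*X_2  [with X_3=10, X_2=-3]  = 29

29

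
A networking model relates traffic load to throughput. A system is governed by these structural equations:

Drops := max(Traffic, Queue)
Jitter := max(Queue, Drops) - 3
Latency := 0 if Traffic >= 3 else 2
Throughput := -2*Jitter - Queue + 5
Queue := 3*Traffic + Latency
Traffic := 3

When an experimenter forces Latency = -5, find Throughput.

Under do(Latency=-5), the mechanism Latency := 0 if Traffic >= 3 else 2 is discarded; Latency is fixed at -5.
Queue = 3*Traffic + Latency  [with Traffic=3, Latency=-5]  = 4
Drops = max(Traffic, Queue)  [with Traffic=3, Queue=4]  = 4
Jitter = max(Queue, Drops) - 3  [with Queue=4, Drops=4]  = 1
Throughput = -2*Jitter - Queue + 5  [with Jitter=1, Queue=4]  = -1

-1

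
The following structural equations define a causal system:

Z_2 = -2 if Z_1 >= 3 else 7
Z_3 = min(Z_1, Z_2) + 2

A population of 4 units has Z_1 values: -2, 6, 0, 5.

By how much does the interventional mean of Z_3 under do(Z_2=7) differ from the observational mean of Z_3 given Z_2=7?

3.25

Every unit gets Z_2=7 under the intervention. Z_3 values become 0, 8, 2, 7; E[Z_3|do(Z_2=7)] = 4.25.
Conditioning on Z_2=7 selects the 2 unit(s) with Z_1 ∈ {-2, 0}. Their Z_3 values: 0, 2. Mean = 1.
Difference = 4.25 − 1 = 3.25.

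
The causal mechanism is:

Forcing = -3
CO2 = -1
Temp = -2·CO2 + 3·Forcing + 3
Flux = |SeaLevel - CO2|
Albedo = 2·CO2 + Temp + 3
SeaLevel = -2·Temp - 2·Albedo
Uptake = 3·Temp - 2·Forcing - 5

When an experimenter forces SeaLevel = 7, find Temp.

do(SeaLevel=7) replaces the equation SeaLevel = -2·Temp - 2·Albedo with the constant SeaLevel = 7.
Temp is not downstream of the intervention, so its value is determined by the original equations.
Temp = -2·CO2 + 3·Forcing + 3  [with CO2=-1, Forcing=-3]  = -4

-4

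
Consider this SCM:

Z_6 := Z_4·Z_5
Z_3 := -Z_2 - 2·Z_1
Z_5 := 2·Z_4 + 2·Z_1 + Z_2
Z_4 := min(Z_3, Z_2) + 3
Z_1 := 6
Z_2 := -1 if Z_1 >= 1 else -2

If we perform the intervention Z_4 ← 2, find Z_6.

30

Under do(Z_4=2), the mechanism Z_4 := min(Z_3, Z_2) + 3 is discarded; Z_4 is fixed at 2.
Z_2 = -1 if Z_1 >= 1 else -2  [with Z_1=6]  = -1
Z_5 = 2·Z_4 + 2·Z_1 + Z_2  [with Z_4=2, Z_1=6, Z_2=-1]  = 15
Z_6 = Z_4·Z_5  [with Z_4=2, Z_5=15]  = 30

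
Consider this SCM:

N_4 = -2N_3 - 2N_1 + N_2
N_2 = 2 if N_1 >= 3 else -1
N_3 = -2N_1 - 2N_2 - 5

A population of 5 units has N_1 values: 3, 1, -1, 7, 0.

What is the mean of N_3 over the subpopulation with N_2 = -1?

-3

Observing N_2=-1 restricts to units where N_2's equation naturally yields -1: N_1 ∈ {1, -1, 0}. In that subpopulation N_3 = -5, -1, -3, mean -3.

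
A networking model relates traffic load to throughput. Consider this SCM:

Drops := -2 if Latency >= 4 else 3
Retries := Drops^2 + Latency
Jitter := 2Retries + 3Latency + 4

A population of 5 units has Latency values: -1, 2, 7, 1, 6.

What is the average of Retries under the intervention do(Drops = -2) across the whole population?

do(Drops=-2) breaks Drops's dependence on Latency. With Drops=-2 fixed, Retries across the units is 3, 6, 11, 5, 10, mean 7.

7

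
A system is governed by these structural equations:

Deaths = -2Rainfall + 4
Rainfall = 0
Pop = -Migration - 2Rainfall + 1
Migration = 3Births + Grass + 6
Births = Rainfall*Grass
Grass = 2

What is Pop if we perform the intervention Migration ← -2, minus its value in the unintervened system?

10

The intervention breaks the incoming arrows to Migration: Migration = 3Births + Grass + 6 no longer applies, and Migration = -2.
Pop = -Migration - 2Rainfall + 1  [with Migration=-2, Rainfall=0]  = 3
Without intervention: Births = Rainfall*Grass  [with Rainfall=0, Grass=2]  = 0; Migration = 3Births + Grass + 6  [with Births=0, Grass=2]  = 8; Pop = -Migration - 2Rainfall + 1  [with Migration=8, Rainfall=0]  = -7.
Change = 3 − (-7) = 10.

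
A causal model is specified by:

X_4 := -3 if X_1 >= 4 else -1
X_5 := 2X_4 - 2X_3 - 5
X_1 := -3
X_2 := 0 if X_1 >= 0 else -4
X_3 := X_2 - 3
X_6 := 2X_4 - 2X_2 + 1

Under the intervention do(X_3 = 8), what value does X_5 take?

-23

do(X_3=8) replaces the equation X_3 := X_2 - 3 with the constant X_3 = 8.
X_4 = -3 if X_1 >= 4 else -1  [with X_1=-3]  = -1
X_5 = 2X_4 - 2X_3 - 5  [with X_4=-1, X_3=8]  = -23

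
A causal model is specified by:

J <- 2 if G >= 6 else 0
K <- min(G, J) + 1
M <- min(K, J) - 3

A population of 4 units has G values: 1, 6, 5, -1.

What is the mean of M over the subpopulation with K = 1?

-3

Conditioning on K=1 selects the 2 unit(s) with G ∈ {1, 5}. Their M values: -3, -3. Mean = -3.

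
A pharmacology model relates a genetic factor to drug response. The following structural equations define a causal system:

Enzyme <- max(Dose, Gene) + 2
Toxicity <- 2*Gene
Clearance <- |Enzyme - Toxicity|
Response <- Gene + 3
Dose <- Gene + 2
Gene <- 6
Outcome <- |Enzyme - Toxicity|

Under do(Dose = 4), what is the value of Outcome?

4

Under do(Dose=4), the mechanism Dose <- Gene + 2 is discarded; Dose is fixed at 4.
Enzyme = max(Dose, Gene) + 2  [with Dose=4, Gene=6]  = 8
Toxicity = 2*Gene  [with Gene=6]  = 12
Outcome = |Enzyme - Toxicity|  [with Enzyme=8, Toxicity=12]  = 4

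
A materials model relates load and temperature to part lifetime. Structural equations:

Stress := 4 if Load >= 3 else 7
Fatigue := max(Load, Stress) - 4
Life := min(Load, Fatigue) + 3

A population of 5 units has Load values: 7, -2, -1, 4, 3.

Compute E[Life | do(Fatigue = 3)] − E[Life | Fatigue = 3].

Under do(Fatigue=3), Fatigue's equation is replaced by Fatigue=3 for every unit. Per-unit Life: 6, 1, 2, 6, 6. Mean = 4.2.
E[Life|Fatigue=3] averages over only the 3 units with Fatigue=3 (Load = 7, -2, -1): Life = 6, 1, 2, mean 3.
Difference = 4.2 − 3 = 1.2.

1.2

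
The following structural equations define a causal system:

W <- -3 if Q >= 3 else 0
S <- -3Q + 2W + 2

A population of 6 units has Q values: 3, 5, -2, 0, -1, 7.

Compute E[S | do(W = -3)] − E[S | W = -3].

do(W=-3) breaks W's dependence on Q. With W=-3 fixed, S across the units is -13, -19, 2, -4, -1, -25, mean -10.
Observing W=-3 restricts to units where W's equation naturally yields -3: Q ∈ {3, 5, 7}. In that subpopulation S = -13, -19, -25, mean -19.
Difference = -10 − (-19) = 9.

9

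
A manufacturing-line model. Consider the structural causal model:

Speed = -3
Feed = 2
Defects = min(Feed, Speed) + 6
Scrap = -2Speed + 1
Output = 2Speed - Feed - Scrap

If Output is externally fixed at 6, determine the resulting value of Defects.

do(Output=6) replaces the equation Output = 2Speed - Feed - Scrap with the constant Output = 6.
Defects is not downstream of the intervention, so its value is determined by the original equations.
Defects = min(Feed, Speed) + 6  [with Feed=2, Speed=-3]  = 3

3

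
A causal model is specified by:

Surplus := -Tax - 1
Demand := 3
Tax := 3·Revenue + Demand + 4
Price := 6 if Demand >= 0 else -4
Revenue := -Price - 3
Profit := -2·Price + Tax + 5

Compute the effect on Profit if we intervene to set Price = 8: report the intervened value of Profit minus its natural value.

do(Price=8) replaces the equation Price := 6 if Demand >= 0 else -4 with the constant Price = 8.
Revenue = -Price - 3  [with Price=8]  = -11
Tax = 3·Revenue + Demand + 4  [with Revenue=-11, Demand=3]  = -26
Profit = -2·Price + Tax + 5  [with Price=8, Tax=-26]  = -37
Without intervention: Price = 6 if Demand >= 0 else -4  [with Demand=3]  = 6; Revenue = -Price - 3  [with Price=6]  = -9; Tax = 3·Revenue + Demand + 4  [with Revenue=-9, Demand=3]  = -20; Profit = -2·Price + Tax + 5  [with Price=6, Tax=-20]  = -27.
Change = -37 − (-27) = -10.

-10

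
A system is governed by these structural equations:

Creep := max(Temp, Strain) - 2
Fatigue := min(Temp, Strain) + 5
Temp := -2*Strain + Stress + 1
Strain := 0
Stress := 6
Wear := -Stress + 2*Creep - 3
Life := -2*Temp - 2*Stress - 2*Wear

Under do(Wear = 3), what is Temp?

7

do(Wear=3) replaces the equation Wear := -Stress + 2*Creep - 3 with the constant Wear = 3.
Temp is not downstream of the intervention, so its value is determined by the original equations.
Temp = -2*Strain + Stress + 1  [with Strain=0, Stress=6]  = 7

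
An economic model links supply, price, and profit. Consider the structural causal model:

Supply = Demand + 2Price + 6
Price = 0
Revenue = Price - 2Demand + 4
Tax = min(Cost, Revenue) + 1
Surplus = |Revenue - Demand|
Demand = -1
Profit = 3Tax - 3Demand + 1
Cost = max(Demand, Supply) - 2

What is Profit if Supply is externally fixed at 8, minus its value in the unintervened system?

The intervention breaks the incoming arrows to Supply: Supply = Demand + 2Price + 6 no longer applies, and Supply = 8.
Cost = max(Demand, Supply) - 2  [with Demand=-1, Supply=8]  = 6
Revenue = Price - 2Demand + 4  [with Price=0, Demand=-1]  = 6
Tax = min(Cost, Revenue) + 1  [with Cost=6, Revenue=6]  = 7
Profit = 3Tax - 3Demand + 1  [with Tax=7, Demand=-1]  = 25
Without intervention: Supply = Demand + 2Price + 6  [with Demand=-1, Price=0]  = 5; Cost = max(Demand, Supply) - 2  [with Demand=-1, Supply=5]  = 3; Revenue = Price - 2Demand + 4  [with Price=0, Demand=-1]  = 6; Tax = min(Cost, Revenue) + 1  [with Cost=3, Revenue=6]  = 4; Profit = 3Tax - 3Demand + 1  [with Tax=4, Demand=-1]  = 16.
Change = 25 − 16 = 9.

9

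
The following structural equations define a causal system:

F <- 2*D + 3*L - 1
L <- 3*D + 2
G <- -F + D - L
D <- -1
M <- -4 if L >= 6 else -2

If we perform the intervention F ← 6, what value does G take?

-6

The intervention breaks the incoming arrows to F: F <- 2*D + 3*L - 1 no longer applies, and F = 6.
L = 3*D + 2  [with D=-1]  = -1
G = -F + D - L  [with F=6, D=-1, L=-1]  = -6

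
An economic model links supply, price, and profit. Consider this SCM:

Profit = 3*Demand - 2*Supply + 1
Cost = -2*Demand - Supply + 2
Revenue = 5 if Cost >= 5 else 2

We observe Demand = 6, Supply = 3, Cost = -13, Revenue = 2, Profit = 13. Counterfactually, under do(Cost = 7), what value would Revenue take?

5

The intervention breaks the incoming arrows to Cost: Cost = -2*Demand - Supply + 2 no longer applies, and Cost = 7.
Revenue = 5 if Cost >= 5 else 2  [with Cost=7]  = 5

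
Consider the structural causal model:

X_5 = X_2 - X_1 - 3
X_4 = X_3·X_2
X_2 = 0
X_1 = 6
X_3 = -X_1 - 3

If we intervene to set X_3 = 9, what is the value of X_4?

The intervention breaks the incoming arrows to X_3: X_3 = -X_1 - 3 no longer applies, and X_3 = 9.
X_4 = X_3·X_2  [with X_3=9, X_2=0]  = 0

0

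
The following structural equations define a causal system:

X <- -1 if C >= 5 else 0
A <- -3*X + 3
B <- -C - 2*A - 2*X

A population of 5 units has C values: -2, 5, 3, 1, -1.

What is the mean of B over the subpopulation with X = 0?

-6.25

E[B|X=0] averages over only the 4 units with X=0 (C = -2, 3, 1, -1): B = -4, -9, -7, -5, mean -6.25.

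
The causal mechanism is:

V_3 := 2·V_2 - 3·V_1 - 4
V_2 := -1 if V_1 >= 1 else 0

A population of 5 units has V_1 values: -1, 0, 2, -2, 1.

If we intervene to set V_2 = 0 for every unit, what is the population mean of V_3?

-4

Under do(V_2=0), V_2's equation is replaced by V_2=0 for every unit. Per-unit V_3: -1, -4, -10, 2, -7. Mean = -4.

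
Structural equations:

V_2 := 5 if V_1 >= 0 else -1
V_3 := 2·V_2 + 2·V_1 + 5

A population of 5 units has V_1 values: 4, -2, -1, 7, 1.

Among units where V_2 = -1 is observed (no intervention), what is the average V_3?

Observing V_2=-1 restricts to units where V_2's equation naturally yields -1: V_1 ∈ {-2, -1}. In that subpopulation V_3 = -1, 1, mean 0.

0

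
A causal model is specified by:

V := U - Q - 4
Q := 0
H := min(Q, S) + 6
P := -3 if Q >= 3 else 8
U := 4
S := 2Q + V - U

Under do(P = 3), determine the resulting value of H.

2

The intervention breaks the incoming arrows to P: P := -3 if Q >= 3 else 8 no longer applies, and P = 3.
Since H is not a descendant of the intervened variable, it is unaffected.
V = U - Q - 4  [with U=4, Q=0]  = 0
S = 2Q + V - U  [with Q=0, V=0, U=4]  = -4
H = min(Q, S) + 6  [with Q=0, S=-4]  = 2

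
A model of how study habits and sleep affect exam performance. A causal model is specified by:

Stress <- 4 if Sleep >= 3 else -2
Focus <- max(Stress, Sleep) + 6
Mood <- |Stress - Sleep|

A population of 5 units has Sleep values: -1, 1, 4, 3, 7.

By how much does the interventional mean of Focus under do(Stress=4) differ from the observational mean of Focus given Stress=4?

do(Stress=4) breaks Stress's dependence on Sleep. With Stress=4 fixed, Focus across the units is 10, 10, 10, 10, 13, mean 10.6.
Observing Stress=4 restricts to units where Stress's equation naturally yields 4: Sleep ∈ {4, 3, 7}. In that subpopulation Focus = 10, 10, 13, mean 11.
Difference = 10.6 − 11 = -0.4.

-0.4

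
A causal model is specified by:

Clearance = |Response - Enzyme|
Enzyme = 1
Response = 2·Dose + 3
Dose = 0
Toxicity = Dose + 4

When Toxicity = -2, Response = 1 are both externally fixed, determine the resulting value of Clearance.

0

The joint intervention fixes Toxicity = -2, Response = 1, removing each variable's own equation.
Clearance = |Response - Enzyme|  [with Response=1, Enzyme=1]  = 0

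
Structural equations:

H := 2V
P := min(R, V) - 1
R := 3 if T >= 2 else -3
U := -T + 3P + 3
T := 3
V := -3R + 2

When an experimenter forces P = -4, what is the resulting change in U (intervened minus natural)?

12

Intervening sets P = -4 and removes its equation (P := min(R, V) - 1).
U = -T + 3P + 3  [with T=3, P=-4]  = -12
Without intervention: R = 3 if T >= 2 else -3  [with T=3]  = 3; V = -3R + 2  [with R=3]  = -7; P = min(R, V) - 1  [with R=3, V=-7]  = -8; U = -T + 3P + 3  [with T=3, P=-8]  = -24.
Change = -12 − (-24) = 12.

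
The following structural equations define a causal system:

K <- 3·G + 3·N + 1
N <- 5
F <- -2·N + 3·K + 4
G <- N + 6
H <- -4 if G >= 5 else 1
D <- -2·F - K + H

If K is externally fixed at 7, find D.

-41

The intervention breaks the incoming arrows to K: K <- 3·G + 3·N + 1 no longer applies, and K = 7.
G = N + 6  [with N=5]  = 11
F = -2·N + 3·K + 4  [with N=5, K=7]  = 15
H = -4 if G >= 5 else 1  [with G=11]  = -4
D = -2·F - K + H  [with F=15, K=7, H=-4]  = -41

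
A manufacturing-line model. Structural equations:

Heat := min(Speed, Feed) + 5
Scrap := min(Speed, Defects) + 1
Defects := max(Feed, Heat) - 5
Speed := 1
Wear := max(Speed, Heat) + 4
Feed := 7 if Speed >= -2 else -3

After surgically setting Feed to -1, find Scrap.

0

Under do(Feed=-1), the mechanism Feed := 7 if Speed >= -2 else -3 is discarded; Feed is fixed at -1.
Heat = min(Speed, Feed) + 5  [with Speed=1, Feed=-1]  = 4
Defects = max(Feed, Heat) - 5  [with Feed=-1, Heat=4]  = -1
Scrap = min(Speed, Defects) + 1  [with Speed=1, Defects=-1]  = 0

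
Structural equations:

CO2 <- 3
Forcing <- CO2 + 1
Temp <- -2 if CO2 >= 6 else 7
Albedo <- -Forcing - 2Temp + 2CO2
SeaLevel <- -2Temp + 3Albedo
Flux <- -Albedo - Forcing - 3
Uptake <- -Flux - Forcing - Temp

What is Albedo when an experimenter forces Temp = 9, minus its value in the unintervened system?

-4

The intervention breaks the incoming arrows to Temp: Temp <- -2 if CO2 >= 6 else 7 no longer applies, and Temp = 9.
Forcing = CO2 + 1  [with CO2=3]  = 4
Albedo = -Forcing - 2Temp + 2CO2  [with Forcing=4, Temp=9, CO2=3]  = -16
Without intervention: Forcing = CO2 + 1  [with CO2=3]  = 4; Temp = -2 if CO2 >= 6 else 7  [with CO2=3]  = 7; Albedo = -Forcing - 2Temp + 2CO2  [with Forcing=4, Temp=7, CO2=3]  = -12.
Change = -16 − (-12) = -4.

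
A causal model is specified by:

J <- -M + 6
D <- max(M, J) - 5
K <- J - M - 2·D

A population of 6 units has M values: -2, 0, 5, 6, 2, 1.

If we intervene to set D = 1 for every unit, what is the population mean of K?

0

The intervention sets D=1 in all 6 units regardless of M. Recomputing K per unit gives 8, 4, -6, -8, 0, 2; average 0.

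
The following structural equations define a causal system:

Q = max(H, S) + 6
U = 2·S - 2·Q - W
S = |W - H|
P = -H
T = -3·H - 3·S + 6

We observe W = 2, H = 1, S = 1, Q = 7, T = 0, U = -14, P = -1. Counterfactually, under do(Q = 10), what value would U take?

-20

Under do(Q=10), the mechanism Q = max(H, S) + 6 is discarded; Q is fixed at 10.
S = |W - H|  [with W=2, H=1]  = 1
U = 2·S - 2·Q - W  [with S=1, Q=10, W=2]  = -20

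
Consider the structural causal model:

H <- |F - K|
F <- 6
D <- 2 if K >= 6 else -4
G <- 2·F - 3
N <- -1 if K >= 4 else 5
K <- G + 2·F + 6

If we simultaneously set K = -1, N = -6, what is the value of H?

7

Setting K = -1, N = -6 by intervention discards those variables' equations.
H = |F - K|  [with F=6, K=-1]  = 7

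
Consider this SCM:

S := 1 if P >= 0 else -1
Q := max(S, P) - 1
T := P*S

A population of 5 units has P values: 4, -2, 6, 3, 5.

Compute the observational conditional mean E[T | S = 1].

4.5

Conditioning on S=1 selects the 4 unit(s) with P ∈ {4, 6, 3, 5}. Their T values: 4, 6, 3, 5. Mean = 4.5.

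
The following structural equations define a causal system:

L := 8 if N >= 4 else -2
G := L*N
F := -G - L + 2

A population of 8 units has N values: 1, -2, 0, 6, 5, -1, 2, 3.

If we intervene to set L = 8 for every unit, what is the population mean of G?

14

The intervention sets L=8 in all 8 units regardless of N. Recomputing G per unit gives 8, -16, 0, 48, 40, -8, 16, 24; average 14.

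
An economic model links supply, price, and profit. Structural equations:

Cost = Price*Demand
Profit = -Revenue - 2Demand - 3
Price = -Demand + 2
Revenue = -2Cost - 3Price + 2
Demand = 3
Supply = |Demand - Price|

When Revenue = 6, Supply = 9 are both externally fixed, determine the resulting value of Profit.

-15

The joint intervention fixes Revenue = 6, Supply = 9, removing each variable's own equation.
Profit = -Revenue - 2Demand - 3  [with Revenue=6, Demand=3]  = -15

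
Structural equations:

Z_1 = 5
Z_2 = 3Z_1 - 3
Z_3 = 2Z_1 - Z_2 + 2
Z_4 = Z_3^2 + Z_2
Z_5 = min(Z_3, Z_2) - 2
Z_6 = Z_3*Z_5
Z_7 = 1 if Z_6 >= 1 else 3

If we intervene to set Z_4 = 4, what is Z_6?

Under do(Z_4=4), the mechanism Z_4 = Z_3^2 + Z_2 is discarded; Z_4 is fixed at 4.
Since Z_6 is not a descendant of the intervened variable, it is unaffected.
Z_2 = 3Z_1 - 3  [with Z_1=5]  = 12
Z_3 = 2Z_1 - Z_2 + 2  [with Z_1=5, Z_2=12]  = 0
Z_5 = min(Z_3, Z_2) - 2  [with Z_3=0, Z_2=12]  = -2
Z_6 = Z_3*Z_5  [with Z_3=0, Z_5=-2]  = 0

0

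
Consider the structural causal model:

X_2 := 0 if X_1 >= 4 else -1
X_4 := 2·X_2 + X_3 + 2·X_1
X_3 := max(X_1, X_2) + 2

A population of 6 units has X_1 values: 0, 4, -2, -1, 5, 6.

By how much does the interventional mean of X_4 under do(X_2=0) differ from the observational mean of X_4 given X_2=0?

Under do(X_2=0), X_2's equation is replaced by X_2=0 for every unit. Per-unit X_4: 2, 14, -2, 0, 17, 20. Mean = 8.5.
E[X_4|X_2=0] averages over only the 3 units with X_2=0 (X_1 = 4, 5, 6): X_4 = 14, 17, 20, mean 17.
Difference = 8.5 − 17 = -8.5.

-8.5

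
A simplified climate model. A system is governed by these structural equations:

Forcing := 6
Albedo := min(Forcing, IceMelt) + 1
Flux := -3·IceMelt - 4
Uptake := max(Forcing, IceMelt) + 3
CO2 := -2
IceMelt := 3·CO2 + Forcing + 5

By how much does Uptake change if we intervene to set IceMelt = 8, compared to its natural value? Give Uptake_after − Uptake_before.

The intervention breaks the incoming arrows to IceMelt: IceMelt := 3·CO2 + Forcing + 5 no longer applies, and IceMelt = 8.
Uptake = max(Forcing, IceMelt) + 3  [with Forcing=6, IceMelt=8]  = 11
Without intervention: IceMelt = 3·CO2 + Forcing + 5  [with CO2=-2, Forcing=6]  = 5; Uptake = max(Forcing, IceMelt) + 3  [with Forcing=6, IceMelt=5]  = 9.
Change = 11 − 9 = 2.

2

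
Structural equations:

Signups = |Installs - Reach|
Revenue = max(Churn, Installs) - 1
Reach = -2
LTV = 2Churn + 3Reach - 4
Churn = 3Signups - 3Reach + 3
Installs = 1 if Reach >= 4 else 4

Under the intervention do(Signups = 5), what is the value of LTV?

The intervention breaks the incoming arrows to Signups: Signups = |Installs - Reach| no longer applies, and Signups = 5.
Churn = 3Signups - 3Reach + 3  [with Signups=5, Reach=-2]  = 24
LTV = 2Churn + 3Reach - 4  [with Churn=24, Reach=-2]  = 38

38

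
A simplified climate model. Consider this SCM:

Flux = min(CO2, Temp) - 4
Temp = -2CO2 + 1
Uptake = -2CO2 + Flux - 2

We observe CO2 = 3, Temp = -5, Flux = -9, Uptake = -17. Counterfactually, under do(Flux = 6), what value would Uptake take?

-2

The intervention breaks the incoming arrows to Flux: Flux = min(CO2, Temp) - 4 no longer applies, and Flux = 6.
Uptake = -2CO2 + Flux - 2  [with CO2=3, Flux=6]  = -2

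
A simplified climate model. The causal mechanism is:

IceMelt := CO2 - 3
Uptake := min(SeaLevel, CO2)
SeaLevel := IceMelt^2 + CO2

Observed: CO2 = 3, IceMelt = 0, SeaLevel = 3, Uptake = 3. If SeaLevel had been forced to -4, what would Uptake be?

The intervention breaks the incoming arrows to SeaLevel: SeaLevel := IceMelt^2 + CO2 no longer applies, and SeaLevel = -4.
Uptake = min(SeaLevel, CO2)  [with SeaLevel=-4, CO2=3]  = -4

-4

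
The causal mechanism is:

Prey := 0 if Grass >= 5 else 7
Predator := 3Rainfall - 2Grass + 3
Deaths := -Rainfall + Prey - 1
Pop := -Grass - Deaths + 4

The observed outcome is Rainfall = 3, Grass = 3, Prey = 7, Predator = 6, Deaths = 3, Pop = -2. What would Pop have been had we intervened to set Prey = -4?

9

The intervention breaks the incoming arrows to Prey: Prey := 0 if Grass >= 5 else 7 no longer applies, and Prey = -4.
Deaths = -Rainfall + Prey - 1  [with Rainfall=3, Prey=-4]  = -8
Pop = -Grass - Deaths + 4  [with Grass=3, Deaths=-8]  = 9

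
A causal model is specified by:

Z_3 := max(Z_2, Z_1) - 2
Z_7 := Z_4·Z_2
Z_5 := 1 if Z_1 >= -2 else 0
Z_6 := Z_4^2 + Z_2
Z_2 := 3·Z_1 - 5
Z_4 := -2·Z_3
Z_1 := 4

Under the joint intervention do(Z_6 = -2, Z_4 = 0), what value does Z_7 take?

Under do(Z_6 = -2, Z_4 = 0), each intervened variable's structural equation is replaced by its fixed value.
Z_2 = 3·Z_1 - 5  [with Z_1=4]  = 7
Z_7 = Z_4·Z_2  [with Z_4=0, Z_2=7]  = 0

0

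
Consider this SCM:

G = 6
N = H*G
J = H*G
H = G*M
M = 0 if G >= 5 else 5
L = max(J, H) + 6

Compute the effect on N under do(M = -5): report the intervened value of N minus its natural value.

-180

Under do(M=-5), the mechanism M = 0 if G >= 5 else 5 is discarded; M is fixed at -5.
H = G*M  [with G=6, M=-5]  = -30
N = H*G  [with H=-30, G=6]  = -180
Without intervention: M = 0 if G >= 5 else 5  [with G=6]  = 0; H = G*M  [with G=6, M=0]  = 0; N = H*G  [with H=0, G=6]  = 0.
Change = -180 − 0 = -180.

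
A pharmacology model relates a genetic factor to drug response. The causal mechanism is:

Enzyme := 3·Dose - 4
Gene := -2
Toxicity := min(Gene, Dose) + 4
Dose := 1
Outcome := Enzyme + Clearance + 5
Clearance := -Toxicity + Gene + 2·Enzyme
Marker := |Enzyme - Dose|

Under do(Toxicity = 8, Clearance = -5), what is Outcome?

-1

Under do(Toxicity = 8, Clearance = -5), each intervened variable's structural equation is replaced by its fixed value.
Enzyme = 3·Dose - 4  [with Dose=1]  = -1
Outcome = Enzyme + Clearance + 5  [with Enzyme=-1, Clearance=-5]  = -1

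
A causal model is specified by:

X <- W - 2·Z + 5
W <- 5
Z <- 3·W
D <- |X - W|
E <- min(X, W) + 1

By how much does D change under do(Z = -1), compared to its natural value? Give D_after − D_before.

-18

do(Z=-1) replaces the equation Z <- 3·W with the constant Z = -1.
X = W - 2·Z + 5  [with W=5, Z=-1]  = 12
D = |X - W|  [with X=12, W=5]  = 7
Without intervention: Z = 3·W  [with W=5]  = 15; X = W - 2·Z + 5  [with W=5, Z=15]  = -20; D = |X - W|  [with X=-20, W=5]  = 25.
Change = 7 − 25 = -18.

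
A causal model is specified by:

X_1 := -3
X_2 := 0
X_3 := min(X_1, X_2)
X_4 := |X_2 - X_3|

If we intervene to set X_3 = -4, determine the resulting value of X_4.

The intervention breaks the incoming arrows to X_3: X_3 := min(X_1, X_2) no longer applies, and X_3 = -4.
X_4 = |X_2 - X_3|  [with X_2=0, X_3=-4]  = 4

4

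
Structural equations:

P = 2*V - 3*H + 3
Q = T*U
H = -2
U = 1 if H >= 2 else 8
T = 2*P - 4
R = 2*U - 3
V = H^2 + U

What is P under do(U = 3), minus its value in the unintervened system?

Under do(U=3), the mechanism U = 1 if H >= 2 else 8 is discarded; U is fixed at 3.
V = H^2 + U  [with H=-2, U=3]  = 7
P = 2*V - 3*H + 3  [with V=7, H=-2]  = 23
Without intervention: U = 1 if H >= 2 else 8  [with H=-2]  = 8; V = H^2 + U  [with H=-2, U=8]  = 12; P = 2*V - 3*H + 3  [with V=12, H=-2]  = 33.
Change = 23 − 33 = -10.

-10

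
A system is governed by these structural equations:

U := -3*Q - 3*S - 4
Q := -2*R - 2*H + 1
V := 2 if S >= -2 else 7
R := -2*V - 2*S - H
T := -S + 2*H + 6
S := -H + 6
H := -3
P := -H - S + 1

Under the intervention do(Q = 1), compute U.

Intervening sets Q = 1 and removes its equation (Q := -2*R - 2*H + 1).
S = -H + 6  [with H=-3]  = 9
U = -3*Q - 3*S - 4  [with Q=1, S=9]  = -34

-34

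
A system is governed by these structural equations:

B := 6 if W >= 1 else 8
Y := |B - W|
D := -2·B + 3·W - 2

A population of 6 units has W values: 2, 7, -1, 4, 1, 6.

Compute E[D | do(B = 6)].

do(B=6) breaks B's dependence on W. With B=6 fixed, D across the units is -8, 7, -17, -2, -11, 4, mean -4.5.

-4.5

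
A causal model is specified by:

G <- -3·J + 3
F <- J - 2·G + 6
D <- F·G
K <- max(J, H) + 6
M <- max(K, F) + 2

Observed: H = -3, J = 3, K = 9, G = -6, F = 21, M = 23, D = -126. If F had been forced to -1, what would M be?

The intervention breaks the incoming arrows to F: F <- J - 2·G + 6 no longer applies, and F = -1.
K = max(J, H) + 6  [with J=3, H=-3]  = 9
M = max(K, F) + 2  [with K=9, F=-1]  = 11

11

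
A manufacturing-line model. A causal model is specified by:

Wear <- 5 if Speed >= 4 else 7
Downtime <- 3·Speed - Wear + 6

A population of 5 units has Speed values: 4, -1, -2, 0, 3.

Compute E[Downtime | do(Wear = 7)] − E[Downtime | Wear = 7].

Under do(Wear=7), Wear's equation is replaced by Wear=7 for every unit. Per-unit Downtime: 11, -4, -7, -1, 8. Mean = 1.4.
Observing Wear=7 restricts to units where Wear's equation naturally yields 7: Speed ∈ {-1, -2, 0, 3}. In that subpopulation Downtime = -4, -7, -1, 8, mean -1.
Difference = 1.4 − (-1) = 2.4.

2.4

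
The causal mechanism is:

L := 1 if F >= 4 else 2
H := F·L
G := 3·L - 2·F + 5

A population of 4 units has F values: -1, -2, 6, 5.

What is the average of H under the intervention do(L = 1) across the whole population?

The intervention sets L=1 in all 4 units regardless of F. Recomputing H per unit gives -1, -2, 6, 5; average 2.

2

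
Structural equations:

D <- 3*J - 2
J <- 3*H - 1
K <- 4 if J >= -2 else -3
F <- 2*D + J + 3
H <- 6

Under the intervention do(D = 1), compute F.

22

The intervention breaks the incoming arrows to D: D <- 3*J - 2 no longer applies, and D = 1.
J = 3*H - 1  [with H=6]  = 17
F = 2*D + J + 3  [with D=1, J=17]  = 22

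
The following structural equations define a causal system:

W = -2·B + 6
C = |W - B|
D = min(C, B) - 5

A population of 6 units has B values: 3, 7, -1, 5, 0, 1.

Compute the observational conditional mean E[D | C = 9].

-3

Observing C=9 restricts to units where C's equation naturally yields 9: B ∈ {-1, 5}. In that subpopulation D = -6, 0, mean -3.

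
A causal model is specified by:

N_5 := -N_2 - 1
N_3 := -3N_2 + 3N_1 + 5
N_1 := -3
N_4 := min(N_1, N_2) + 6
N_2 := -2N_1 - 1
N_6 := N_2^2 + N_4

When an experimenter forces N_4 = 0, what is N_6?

25

Under do(N_4=0), the mechanism N_4 := min(N_1, N_2) + 6 is discarded; N_4 is fixed at 0.
N_2 = -2N_1 - 1  [with N_1=-3]  = 5
N_6 = N_2^2 + N_4  [with N_2=5, N_4=0]  = 25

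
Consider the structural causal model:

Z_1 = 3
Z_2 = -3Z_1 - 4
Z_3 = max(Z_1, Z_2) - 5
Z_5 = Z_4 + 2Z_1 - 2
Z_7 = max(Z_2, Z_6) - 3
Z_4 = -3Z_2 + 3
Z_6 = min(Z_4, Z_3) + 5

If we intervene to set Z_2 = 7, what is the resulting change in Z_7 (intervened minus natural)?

Under do(Z_2=7), the mechanism Z_2 = -3Z_1 - 4 is discarded; Z_2 is fixed at 7.
Z_3 = max(Z_1, Z_2) - 5  [with Z_1=3, Z_2=7]  = 2
Z_4 = -3Z_2 + 3  [with Z_2=7]  = -18
Z_6 = min(Z_4, Z_3) + 5  [with Z_4=-18, Z_3=2]  = -13
Z_7 = max(Z_2, Z_6) - 3  [with Z_2=7, Z_6=-13]  = 4
Without intervention: Z_2 = -3Z_1 - 4  [with Z_1=3]  = -13; Z_3 = max(Z_1, Z_2) - 5  [with Z_1=3, Z_2=-13]  = -2; Z_4 = -3Z_2 + 3  [with Z_2=-13]  = 42; Z_6 = min(Z_4, Z_3) + 5  [with Z_4=42, Z_3=-2]  = 3; Z_7 = max(Z_2, Z_6) - 3  [with Z_2=-13, Z_6=3]  = 0.
Change = 4 − 0 = 4.

4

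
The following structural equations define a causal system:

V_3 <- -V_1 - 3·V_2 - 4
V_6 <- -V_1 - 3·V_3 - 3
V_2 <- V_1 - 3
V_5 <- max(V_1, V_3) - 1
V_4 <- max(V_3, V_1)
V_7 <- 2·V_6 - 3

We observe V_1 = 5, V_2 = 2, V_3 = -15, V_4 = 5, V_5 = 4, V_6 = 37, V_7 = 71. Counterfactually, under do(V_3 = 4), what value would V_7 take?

The intervention breaks the incoming arrows to V_3: V_3 <- -V_1 - 3·V_2 - 4 no longer applies, and V_3 = 4.
V_6 = -V_1 - 3·V_3 - 3  [with V_1=5, V_3=4]  = -20
V_7 = 2·V_6 - 3  [with V_6=-20]  = -43

-43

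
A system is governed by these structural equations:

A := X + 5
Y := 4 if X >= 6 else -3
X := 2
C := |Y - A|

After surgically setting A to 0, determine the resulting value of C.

Under do(A=0), the mechanism A := X + 5 is discarded; A is fixed at 0.
Y = 4 if X >= 6 else -3  [with X=2]  = -3
C = |Y - A|  [with Y=-3, A=0]  = 3

3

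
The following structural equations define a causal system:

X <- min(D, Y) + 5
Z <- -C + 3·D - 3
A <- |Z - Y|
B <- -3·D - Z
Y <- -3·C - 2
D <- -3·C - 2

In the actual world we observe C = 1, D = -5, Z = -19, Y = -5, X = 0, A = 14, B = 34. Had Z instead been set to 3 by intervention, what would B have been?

The intervention breaks the incoming arrows to Z: Z <- -C + 3·D - 3 no longer applies, and Z = 3.
D = -3·C - 2  [with C=1]  = -5
B = -3·D - Z  [with D=-5, Z=3]  = 12

12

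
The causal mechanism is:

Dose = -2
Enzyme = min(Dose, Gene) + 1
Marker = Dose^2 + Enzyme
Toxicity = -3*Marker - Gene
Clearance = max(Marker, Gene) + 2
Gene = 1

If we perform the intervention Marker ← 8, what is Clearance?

10

Under do(Marker=8), the mechanism Marker = Dose^2 + Enzyme is discarded; Marker is fixed at 8.
Clearance = max(Marker, Gene) + 2  [with Marker=8, Gene=1]  = 10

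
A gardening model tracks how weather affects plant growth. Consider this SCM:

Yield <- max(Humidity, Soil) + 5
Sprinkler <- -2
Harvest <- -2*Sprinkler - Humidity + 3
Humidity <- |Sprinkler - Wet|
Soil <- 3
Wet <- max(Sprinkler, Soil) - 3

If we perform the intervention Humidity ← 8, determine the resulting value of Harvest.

-1

Under do(Humidity=8), the mechanism Humidity <- |Sprinkler - Wet| is discarded; Humidity is fixed at 8.
Harvest = -2*Sprinkler - Humidity + 3  [with Sprinkler=-2, Humidity=8]  = -1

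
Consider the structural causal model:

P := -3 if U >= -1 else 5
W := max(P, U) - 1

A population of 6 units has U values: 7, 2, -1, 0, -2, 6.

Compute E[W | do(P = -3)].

Every unit gets P=-3 under the intervention. W values become 6, 1, -2, -1, -3, 5; E[W|do(P=-3)] = 1.

1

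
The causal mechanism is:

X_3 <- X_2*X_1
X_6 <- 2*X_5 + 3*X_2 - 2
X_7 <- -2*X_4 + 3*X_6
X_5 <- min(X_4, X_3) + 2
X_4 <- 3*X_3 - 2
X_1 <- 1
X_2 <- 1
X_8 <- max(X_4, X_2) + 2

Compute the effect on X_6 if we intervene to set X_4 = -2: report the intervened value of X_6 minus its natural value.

-6

Under do(X_4=-2), the mechanism X_4 <- 3*X_3 - 2 is discarded; X_4 is fixed at -2.
X_3 = X_2*X_1  [with X_2=1, X_1=1]  = 1
X_5 = min(X_4, X_3) + 2  [with X_4=-2, X_3=1]  = 0
X_6 = 2*X_5 + 3*X_2 - 2  [with X_5=0, X_2=1]  = 1
Without intervention: X_3 = X_2*X_1  [with X_2=1, X_1=1]  = 1; X_4 = 3*X_3 - 2  [with X_3=1]  = 1; X_5 = min(X_4, X_3) + 2  [with X_4=1, X_3=1]  = 3; X_6 = 2*X_5 + 3*X_2 - 2  [with X_5=3, X_2=1]  = 7.
Change = 1 − 7 = -6.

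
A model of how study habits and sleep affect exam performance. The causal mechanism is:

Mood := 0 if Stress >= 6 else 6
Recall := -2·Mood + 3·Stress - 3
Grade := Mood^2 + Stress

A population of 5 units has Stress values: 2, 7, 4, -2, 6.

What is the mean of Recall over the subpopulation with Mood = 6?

-11

Observing Mood=6 restricts to units where Mood's equation naturally yields 6: Stress ∈ {2, 4, -2}. In that subpopulation Recall = -9, -3, -21, mean -11.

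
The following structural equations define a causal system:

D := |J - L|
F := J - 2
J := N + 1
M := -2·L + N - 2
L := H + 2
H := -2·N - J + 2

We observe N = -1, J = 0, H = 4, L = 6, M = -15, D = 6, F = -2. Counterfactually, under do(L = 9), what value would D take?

9

Under do(L=9), the mechanism L := H + 2 is discarded; L is fixed at 9.
J = N + 1  [with N=-1]  = 0
D = |J - L|  [with J=0, L=9]  = 9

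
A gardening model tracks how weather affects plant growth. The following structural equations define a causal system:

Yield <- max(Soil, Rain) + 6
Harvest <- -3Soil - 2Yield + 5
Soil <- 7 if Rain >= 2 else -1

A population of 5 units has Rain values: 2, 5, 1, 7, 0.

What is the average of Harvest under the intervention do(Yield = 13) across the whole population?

-32.4

Every unit gets Yield=13 under the intervention. Harvest values become -42, -42, -18, -42, -18; E[Harvest|do(Yield=13)] = -32.4.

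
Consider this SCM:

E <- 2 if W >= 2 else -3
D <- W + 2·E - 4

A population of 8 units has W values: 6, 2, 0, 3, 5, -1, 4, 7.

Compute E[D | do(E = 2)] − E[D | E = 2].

do(E=2) breaks E's dependence on W. With E=2 fixed, D across the units is 6, 2, 0, 3, 5, -1, 4, 7, mean 3.25.
E[D|E=2] averages over only the 6 units with E=2 (W = 6, 2, 3, 5, 4, 7): D = 6, 2, 3, 5, 4, 7, mean 4.5.
Difference = 3.25 − 4.5 = -1.25.

-1.25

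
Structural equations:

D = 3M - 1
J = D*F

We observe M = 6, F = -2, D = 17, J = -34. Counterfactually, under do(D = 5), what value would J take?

The intervention breaks the incoming arrows to D: D = 3M - 1 no longer applies, and D = 5.
J = D*F  [with D=5, F=-2]  = -10

-10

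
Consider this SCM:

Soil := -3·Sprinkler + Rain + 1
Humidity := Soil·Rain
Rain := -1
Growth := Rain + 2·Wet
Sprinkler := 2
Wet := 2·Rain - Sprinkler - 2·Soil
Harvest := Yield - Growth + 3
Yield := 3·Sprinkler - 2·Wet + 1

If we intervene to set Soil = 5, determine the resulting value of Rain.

Under do(Soil=5), the mechanism Soil := -3·Sprinkler + Rain + 1 is discarded; Soil is fixed at 5.
Rain is not downstream of the intervention, so its value is determined by the original equations.

-1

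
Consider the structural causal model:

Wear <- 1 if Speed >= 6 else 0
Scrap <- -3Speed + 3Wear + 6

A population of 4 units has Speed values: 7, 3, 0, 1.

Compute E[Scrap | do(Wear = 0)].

Under do(Wear=0), Wear's equation is replaced by Wear=0 for every unit. Per-unit Scrap: -15, -3, 6, 3. Mean = -2.25.

-2.25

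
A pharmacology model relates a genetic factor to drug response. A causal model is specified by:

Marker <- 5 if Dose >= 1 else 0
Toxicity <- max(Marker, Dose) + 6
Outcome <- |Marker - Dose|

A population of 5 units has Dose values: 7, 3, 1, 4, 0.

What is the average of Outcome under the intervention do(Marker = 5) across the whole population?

The intervention sets Marker=5 in all 5 units regardless of Dose. Recomputing Outcome per unit gives 2, 2, 4, 1, 5; average 2.8.

2.8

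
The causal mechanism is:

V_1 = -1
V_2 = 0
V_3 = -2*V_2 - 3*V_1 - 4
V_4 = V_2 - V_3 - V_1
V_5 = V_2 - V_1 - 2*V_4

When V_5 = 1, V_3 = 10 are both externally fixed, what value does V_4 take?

Under do(V_5 = 1, V_3 = 10), each intervened variable's structural equation is replaced by its fixed value.
V_4 = V_2 - V_3 - V_1  [with V_2=0, V_3=10, V_1=-1]  = -9

-9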